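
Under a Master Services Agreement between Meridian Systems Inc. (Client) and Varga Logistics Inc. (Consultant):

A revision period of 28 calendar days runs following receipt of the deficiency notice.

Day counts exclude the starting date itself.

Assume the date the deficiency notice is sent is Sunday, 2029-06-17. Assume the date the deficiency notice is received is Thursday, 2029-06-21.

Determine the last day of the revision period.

Adding 28 calendar days to 2029-06-21 gives 2029-07-19, which is the last day of the revision period.

2029-07-19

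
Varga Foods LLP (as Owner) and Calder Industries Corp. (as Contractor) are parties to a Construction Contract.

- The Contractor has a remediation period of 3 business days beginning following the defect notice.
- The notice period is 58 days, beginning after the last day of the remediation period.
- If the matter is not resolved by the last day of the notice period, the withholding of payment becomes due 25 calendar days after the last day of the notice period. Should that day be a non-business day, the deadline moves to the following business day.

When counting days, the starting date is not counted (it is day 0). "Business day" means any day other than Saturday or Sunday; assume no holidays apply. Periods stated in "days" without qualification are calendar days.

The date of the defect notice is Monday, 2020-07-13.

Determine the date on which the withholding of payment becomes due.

2020-10-07

The last day of the remediation period: 3 business days after Monday, 2020-07-13, skipping weekends — Jul 14, Jul 15, Jul 16 — lands on Thursday, 2020-07-16.
The last day of the notice period: 2020-07-16 + 58 days = 2020-09-12.
The date on which the withholding of payment becomes due: 2020-09-12 + 25 days = 2020-10-07. 2020-10-07 is a Wednesday, so no roll-forward applies.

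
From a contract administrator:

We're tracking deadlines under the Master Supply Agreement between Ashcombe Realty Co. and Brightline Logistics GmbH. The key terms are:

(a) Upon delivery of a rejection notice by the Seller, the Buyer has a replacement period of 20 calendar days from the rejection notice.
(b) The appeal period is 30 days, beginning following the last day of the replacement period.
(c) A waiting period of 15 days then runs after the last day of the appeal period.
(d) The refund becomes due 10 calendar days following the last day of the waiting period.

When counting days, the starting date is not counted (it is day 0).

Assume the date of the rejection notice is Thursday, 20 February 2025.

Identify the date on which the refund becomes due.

The last day of the replacement period: 20 February 2025 + 20 days = 12 March 2025.
The last day of the appeal period: 30 calendar days after 12 March 2025 is 11 April 2025.
The last day of the waiting period: 11 April 2025 + 15 days = 26 April 2025.
The date on which the refund becomes due: 26 April 2025 + 10 days = 6 May 2025.

6 May 2025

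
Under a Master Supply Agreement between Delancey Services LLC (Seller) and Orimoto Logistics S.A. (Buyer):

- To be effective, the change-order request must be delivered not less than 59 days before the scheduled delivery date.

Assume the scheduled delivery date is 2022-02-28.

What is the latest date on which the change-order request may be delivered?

2021-12-31

Counting back 59 calendar days from 2022-02-28 gives 2021-12-31.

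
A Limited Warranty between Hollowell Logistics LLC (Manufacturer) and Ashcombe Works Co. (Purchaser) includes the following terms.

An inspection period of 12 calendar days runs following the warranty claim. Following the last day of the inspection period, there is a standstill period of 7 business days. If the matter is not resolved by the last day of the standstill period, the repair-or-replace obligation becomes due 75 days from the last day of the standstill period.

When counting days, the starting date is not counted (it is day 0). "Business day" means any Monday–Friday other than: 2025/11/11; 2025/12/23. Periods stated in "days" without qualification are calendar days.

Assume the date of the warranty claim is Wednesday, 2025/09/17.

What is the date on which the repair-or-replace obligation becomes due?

2025/12/22

The last day of the inspection period: 12 calendar days after 2025/09/17 is 2025/09/29.
The last day of the standstill period: counting 7 business days from Monday, 2025/09/29 (Sep 30, Oct 1, Oct 2, Oct 3, Oct 6, Oct 7, Oct 8, skipping weekends) reaches Wednesday, 2025/10/08.
Adding 75 calendar days to 2025/10/08 gives 2025/12/22, which is the date on which the repair-or-replace obligation becomes due.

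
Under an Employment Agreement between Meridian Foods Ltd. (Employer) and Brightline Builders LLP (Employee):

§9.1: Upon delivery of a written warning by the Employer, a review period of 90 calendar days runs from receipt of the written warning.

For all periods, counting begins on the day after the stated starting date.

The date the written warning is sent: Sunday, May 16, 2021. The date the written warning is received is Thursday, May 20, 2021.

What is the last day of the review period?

The last day of the review period: 90 calendar days after May 20, 2021 is August 18, 2021.

August 18, 2021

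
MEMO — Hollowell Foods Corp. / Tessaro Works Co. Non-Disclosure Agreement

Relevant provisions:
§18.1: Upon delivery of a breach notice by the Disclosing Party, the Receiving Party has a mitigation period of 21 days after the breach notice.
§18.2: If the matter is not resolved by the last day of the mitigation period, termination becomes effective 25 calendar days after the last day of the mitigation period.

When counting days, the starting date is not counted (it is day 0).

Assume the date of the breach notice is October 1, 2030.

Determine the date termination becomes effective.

November 16, 2030

The last day of the mitigation period: 21 calendar days after October 1, 2030 is October 22, 2030.
Adding 25 calendar days to October 22, 2030 gives November 16, 2030, which is the date termination becomes effective.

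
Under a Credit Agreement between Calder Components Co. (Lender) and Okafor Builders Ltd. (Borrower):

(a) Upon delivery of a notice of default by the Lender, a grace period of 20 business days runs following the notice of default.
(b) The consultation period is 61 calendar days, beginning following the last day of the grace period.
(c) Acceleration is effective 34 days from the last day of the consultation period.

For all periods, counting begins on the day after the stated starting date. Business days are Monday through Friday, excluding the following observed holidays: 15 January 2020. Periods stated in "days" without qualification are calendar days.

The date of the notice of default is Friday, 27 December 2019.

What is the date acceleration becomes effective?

The last day of the grace period: 20 business days after Friday, 27 December 2019, skipping weekends and the listed holiday on Jan 15 — Dec 30, Dec 31, Jan 1, Jan 2, …, Jan 23, Jan 24, Jan 27 — lands on Monday, 27 January 2020.
The last day of the consultation period: 27 January 2020 + 61 days = 28 March 2020.
The date acceleration becomes effective: 34 calendar days after 28 March 2020 is 1 May 2020.

1 May 2020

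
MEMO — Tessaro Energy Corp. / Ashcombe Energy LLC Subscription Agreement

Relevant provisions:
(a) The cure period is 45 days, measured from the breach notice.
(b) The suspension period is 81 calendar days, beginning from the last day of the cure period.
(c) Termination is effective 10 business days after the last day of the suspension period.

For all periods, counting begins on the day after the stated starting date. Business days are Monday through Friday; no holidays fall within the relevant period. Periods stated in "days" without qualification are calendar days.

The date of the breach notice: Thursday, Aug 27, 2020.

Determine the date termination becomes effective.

Jan 14, 2021

The last day of the cure period: Aug 27, 2020 + 45 days = Oct 11, 2020.
Adding 81 calendar days to Oct 11, 2020 gives Dec 31, 2020, which is the last day of the suspension period.
From Thursday, Dec 31, 2020, 10 business days (Jan 1, Jan 4, Jan 5, Jan 6, Jan 7, Jan 8, Jan 11, Jan 12, Jan 13, Jan 14, skipping weekends) brings us to Thursday, Jan 14, 2021, which is the date termination becomes effective.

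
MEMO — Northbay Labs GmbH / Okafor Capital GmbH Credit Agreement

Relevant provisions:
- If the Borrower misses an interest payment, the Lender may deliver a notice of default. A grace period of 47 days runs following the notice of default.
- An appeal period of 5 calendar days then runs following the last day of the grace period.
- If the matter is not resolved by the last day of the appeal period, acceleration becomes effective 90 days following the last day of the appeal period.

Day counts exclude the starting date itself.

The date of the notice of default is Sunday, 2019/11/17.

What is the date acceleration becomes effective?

Adding 47 calendar days to 2019/11/17 gives 2020/01/03, which is the last day of the grace period.
Adding 5 calendar days to 2020/01/03 gives 2020/01/08, which is the last day of the appeal period.
The date acceleration becomes effective: 90 calendar days after 2020/01/08 is 2020/04/07.

2020/04/07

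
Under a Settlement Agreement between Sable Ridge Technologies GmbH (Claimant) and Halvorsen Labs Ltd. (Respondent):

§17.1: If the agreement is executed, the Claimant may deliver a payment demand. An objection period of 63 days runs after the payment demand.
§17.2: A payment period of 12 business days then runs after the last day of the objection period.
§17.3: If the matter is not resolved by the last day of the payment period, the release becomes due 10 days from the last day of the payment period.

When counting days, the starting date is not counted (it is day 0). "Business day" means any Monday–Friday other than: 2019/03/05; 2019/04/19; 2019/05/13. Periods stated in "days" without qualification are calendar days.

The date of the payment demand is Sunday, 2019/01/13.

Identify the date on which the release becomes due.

2019/04/12

Adding 63 calendar days to 2019/01/13 gives 2019/03/17, which is the last day of the objection period.
The last day of the payment period: counting 12 business days from Sunday, 2019/03/17 (Mar 18, Mar 19, Mar 20, Mar 21, …, Mar 29, Apr 1, Apr 2, skipping weekends) reaches Tuesday, 2019/04/02.
The date on which the release becomes due: 2019/04/02 + 10 days = 2019/04/12.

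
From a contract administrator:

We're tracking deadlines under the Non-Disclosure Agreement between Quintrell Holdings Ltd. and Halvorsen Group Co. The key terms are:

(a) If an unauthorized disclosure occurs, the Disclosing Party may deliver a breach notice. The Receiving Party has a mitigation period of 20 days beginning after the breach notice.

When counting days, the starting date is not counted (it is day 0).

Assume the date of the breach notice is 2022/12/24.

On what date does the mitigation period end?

2023/01/13

Adding 20 calendar days to 2022/12/24 gives 2023/01/13, which is the last day of the mitigation period.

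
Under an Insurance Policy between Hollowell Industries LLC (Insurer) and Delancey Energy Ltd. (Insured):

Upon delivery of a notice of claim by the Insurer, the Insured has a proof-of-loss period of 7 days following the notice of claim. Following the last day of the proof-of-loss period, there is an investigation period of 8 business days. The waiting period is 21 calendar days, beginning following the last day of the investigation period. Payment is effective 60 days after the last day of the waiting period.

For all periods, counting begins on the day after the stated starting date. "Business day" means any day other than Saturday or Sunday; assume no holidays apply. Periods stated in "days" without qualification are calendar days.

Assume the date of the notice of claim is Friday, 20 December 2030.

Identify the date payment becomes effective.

30 March 2031

The last day of the proof-of-loss period: 20 December 2030 + 7 days = 27 December 2030.
The last day of the investigation period: 8 business days after Friday, 27 December 2030, skipping weekends — Dec 30, Dec 31, Jan 1, Jan 2, Jan 3, Jan 6, Jan 7, Jan 8 — lands on Wednesday, 8 January 2031.
Adding 21 calendar days to 8 January 2031 gives 29 January 2031, which is the last day of the waiting period.
The date payment becomes effective: 60 calendar days after 29 January 2031 is 30 March 2031.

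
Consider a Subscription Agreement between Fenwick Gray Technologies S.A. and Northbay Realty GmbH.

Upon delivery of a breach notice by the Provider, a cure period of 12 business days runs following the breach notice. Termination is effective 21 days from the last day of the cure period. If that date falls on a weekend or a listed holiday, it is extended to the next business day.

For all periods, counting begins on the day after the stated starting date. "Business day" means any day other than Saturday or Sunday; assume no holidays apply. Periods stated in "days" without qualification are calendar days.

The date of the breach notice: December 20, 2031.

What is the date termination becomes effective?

The last day of the cure period: counting 12 business days from Saturday, December 20, 2031 (Dec 22, Dec 23, Dec 24, Dec 25, …, Jan 2, Jan 5, Jan 6, skipping weekends) reaches Tuesday, January 6, 2032.
Adding 21 calendar days to January 6, 2032 gives January 27, 2032, which is the date termination becomes effective. January 27, 2032 is a Tuesday, so no roll-forward applies.

January 27, 2032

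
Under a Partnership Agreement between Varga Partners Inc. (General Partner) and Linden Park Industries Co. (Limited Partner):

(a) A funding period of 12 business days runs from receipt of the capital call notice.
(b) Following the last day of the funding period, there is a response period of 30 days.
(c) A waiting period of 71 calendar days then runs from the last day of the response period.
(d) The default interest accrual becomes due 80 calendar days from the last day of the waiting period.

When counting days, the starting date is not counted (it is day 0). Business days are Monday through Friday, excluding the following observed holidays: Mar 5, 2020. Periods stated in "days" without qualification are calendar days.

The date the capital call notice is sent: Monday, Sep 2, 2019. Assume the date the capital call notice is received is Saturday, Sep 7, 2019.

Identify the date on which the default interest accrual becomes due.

The last day of the funding period: counting 12 business days from Saturday, Sep 7, 2019 (Sep 9, Sep 10, Sep 11, Sep 12, …, Sep 20, Sep 23, Sep 24, skipping weekends) reaches Tuesday, Sep 24, 2019.
The last day of the response period: 30 calendar days after Sep 24, 2019 is Oct 24, 2019.
The last day of the waiting period: 71 calendar days after Oct 24, 2019 is Jan 3, 2020.
The date on which the default interest accrual becomes due: Jan 3, 2020 + 80 days = Mar 23, 2020.

Mar 23, 2020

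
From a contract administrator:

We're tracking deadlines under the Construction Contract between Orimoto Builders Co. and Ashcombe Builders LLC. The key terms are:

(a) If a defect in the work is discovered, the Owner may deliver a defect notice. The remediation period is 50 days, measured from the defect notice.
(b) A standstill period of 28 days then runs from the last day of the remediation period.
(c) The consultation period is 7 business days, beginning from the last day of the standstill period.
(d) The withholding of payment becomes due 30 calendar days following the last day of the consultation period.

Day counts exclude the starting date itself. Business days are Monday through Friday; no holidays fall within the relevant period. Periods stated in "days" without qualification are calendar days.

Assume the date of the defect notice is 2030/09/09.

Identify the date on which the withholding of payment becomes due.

The last day of the remediation period: 2030/09/09 + 50 days = 2030/10/29.
The last day of the standstill period: 2030/10/29 + 28 days = 2030/11/26.
The last day of the consultation period: counting 7 business days from Tuesday, 2030/11/26 (Nov 27, Nov 28, Nov 29, Dec 2, Dec 3, Dec 4, Dec 5, skipping weekends) reaches Thursday, 2030/12/05.
The date on which the withholding of payment becomes due: 30 calendar days after 2030/12/05 is 2031/01/04.

2031/01/04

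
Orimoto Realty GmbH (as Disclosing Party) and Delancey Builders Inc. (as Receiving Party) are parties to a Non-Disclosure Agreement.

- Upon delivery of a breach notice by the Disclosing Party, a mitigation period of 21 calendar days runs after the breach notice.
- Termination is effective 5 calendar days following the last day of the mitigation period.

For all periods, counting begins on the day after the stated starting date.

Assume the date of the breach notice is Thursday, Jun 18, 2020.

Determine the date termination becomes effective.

The last day of the mitigation period: Jun 18, 2020 + 21 days = Jul 9, 2020.
The date termination becomes effective: Jul 9, 2020 + 5 days = Jul 14, 2020.

Jul 14, 2020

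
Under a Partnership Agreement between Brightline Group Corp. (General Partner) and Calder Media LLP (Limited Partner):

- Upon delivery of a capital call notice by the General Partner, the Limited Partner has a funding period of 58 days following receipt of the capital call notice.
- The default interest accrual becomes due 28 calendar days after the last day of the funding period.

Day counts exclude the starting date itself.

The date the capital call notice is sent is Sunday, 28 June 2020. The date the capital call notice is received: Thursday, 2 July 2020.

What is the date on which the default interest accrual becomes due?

Adding 58 calendar days to 2 July 2020 gives 29 August 2020, which is the last day of the funding period.
The date on which the default interest accrual becomes due: 29 August 2020 + 28 days = 26 September 2020.

26 September 2020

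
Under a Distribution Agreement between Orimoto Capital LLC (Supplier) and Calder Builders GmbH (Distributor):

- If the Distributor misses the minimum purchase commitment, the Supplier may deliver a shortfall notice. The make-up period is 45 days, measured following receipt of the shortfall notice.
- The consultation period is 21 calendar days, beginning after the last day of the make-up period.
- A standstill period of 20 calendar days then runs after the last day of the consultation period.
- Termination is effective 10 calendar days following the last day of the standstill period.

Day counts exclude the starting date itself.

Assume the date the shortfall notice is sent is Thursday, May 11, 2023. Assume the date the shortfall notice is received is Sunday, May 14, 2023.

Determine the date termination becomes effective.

August 18, 2023

The last day of the make-up period: May 14, 2023 + 45 days = June 28, 2023.
The last day of the consultation period: June 28, 2023 + 21 days = July 19, 2023.
The last day of the standstill period: July 19, 2023 + 20 days = August 8, 2023.
Adding 10 calendar days to August 8, 2023 gives August 18, 2023, which is the date termination becomes effective.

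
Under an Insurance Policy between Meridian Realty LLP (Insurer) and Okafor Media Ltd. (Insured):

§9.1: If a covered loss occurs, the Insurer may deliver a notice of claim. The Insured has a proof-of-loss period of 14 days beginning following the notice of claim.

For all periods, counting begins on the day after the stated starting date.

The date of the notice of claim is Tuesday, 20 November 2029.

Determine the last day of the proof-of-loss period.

4 December 2029

The last day of the proof-of-loss period: 20 November 2029 + 14 days = 4 December 2029.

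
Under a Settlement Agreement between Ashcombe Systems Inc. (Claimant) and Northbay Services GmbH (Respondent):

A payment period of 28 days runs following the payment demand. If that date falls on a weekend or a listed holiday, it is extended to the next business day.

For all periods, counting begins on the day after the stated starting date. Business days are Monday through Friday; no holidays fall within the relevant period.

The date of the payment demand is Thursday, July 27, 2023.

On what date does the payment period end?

August 24, 2023

The last day of the payment period: 28 calendar days after July 27, 2023 is August 24, 2023. August 24, 2023 is a Thursday, so no roll-forward applies.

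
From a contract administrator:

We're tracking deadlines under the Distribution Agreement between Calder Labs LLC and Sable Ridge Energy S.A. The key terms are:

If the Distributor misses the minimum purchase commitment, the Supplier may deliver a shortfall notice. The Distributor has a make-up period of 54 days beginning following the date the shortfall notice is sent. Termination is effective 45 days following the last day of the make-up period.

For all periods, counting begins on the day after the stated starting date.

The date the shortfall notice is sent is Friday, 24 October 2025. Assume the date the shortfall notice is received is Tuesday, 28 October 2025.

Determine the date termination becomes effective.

The last day of the make-up period: 54 calendar days after 24 October 2025 is 17 December 2025.
The date termination becomes effective: 17 December 2025 + 45 days = 31 January 2026.

31 January 2026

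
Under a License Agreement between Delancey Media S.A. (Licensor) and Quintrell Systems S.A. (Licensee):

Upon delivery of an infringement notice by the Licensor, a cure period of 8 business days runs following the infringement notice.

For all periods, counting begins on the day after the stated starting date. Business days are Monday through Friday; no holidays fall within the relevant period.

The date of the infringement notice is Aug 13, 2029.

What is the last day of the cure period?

From Monday, Aug 13, 2029, 8 business days (Aug 14, Aug 15, Aug 16, Aug 17, Aug 20, Aug 21, Aug 22, Aug 23, skipping weekends) brings us to Thursday, Aug 23, 2029, which is the last day of the cure period.

Aug 23, 2029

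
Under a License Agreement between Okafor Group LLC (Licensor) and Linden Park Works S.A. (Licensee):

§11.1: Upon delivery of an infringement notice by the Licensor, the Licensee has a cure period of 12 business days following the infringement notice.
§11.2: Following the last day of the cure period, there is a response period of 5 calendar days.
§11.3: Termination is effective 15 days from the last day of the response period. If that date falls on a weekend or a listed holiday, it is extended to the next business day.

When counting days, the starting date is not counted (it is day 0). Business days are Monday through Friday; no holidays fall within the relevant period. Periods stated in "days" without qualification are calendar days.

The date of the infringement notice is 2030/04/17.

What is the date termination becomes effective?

The last day of the cure period: counting 12 business days from Wednesday, 2030/04/17 (Apr 18, Apr 19, Apr 22, Apr 23, …, May 1, May 2, May 3, skipping weekends) reaches Friday, 2030/05/03.
Adding 5 calendar days to 2030/05/03 gives 2030/05/08, which is the last day of the response period.
The date termination becomes effective: 15 calendar days after 2030/05/08 is 2030/05/23. 2030/05/23 is a Thursday, so no roll-forward applies.

2030/05/23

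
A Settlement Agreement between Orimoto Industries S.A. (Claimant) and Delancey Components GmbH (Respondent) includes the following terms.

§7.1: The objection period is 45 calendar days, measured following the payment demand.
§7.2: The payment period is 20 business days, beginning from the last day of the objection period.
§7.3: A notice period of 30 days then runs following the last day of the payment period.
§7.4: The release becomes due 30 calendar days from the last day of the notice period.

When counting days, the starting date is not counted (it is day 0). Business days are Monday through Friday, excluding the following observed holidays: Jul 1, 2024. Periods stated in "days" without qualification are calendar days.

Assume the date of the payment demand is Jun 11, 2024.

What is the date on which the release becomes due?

The last day of the objection period: 45 calendar days after Jun 11, 2024 is Jul 26, 2024.
From Friday, Jul 26, 2024, 20 business days (Jul 29, Jul 30, Jul 31, Aug 1, …, Aug 21, Aug 22, Aug 23, skipping weekends) brings us to Friday, Aug 23, 2024, which is the last day of the payment period.
The last day of the notice period: Aug 23, 2024 + 30 days = Sep 22, 2024.
The date on which the release becomes due: 30 calendar days after Sep 22, 2024 is Oct 22, 2024.

Oct 22, 2024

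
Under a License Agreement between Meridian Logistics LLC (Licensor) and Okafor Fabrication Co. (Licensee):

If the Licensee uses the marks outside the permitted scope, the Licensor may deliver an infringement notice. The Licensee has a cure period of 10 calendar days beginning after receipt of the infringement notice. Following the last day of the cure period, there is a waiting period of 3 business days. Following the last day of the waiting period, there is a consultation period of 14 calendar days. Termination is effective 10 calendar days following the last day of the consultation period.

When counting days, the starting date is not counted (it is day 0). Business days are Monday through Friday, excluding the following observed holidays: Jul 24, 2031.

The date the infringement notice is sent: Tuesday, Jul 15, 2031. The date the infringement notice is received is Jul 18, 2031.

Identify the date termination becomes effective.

Aug 24, 2031

Adding 10 calendar days to Jul 18, 2031 gives Jul 28, 2031, which is the last day of the cure period.
The last day of the waiting period: counting 3 business days from Monday, Jul 28, 2031 (Jul 29, Jul 30, Jul 31, skipping weekends) reaches Thursday, Jul 31, 2031.
Adding 14 calendar days to Jul 31, 2031 gives Aug 14, 2031, which is the last day of the consultation period.
Adding 10 calendar days to Aug 14, 2031 gives Aug 24, 2031, which is the date termination becomes effective.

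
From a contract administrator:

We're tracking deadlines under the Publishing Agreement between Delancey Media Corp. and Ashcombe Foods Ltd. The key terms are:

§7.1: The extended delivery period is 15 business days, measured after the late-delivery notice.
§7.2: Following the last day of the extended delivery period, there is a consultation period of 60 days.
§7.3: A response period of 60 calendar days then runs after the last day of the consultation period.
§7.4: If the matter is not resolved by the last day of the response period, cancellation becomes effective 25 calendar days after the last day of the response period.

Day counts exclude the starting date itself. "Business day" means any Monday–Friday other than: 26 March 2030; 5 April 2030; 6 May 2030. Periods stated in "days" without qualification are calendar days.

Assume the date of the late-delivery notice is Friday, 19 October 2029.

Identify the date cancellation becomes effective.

3 April 2030

From Friday, 19 October 2029, 15 business days (Oct 22, Oct 23, Oct 24, Oct 25, …, Nov 7, Nov 8, Nov 9, skipping weekends) brings us to Friday, 9 November 2029, which is the last day of the extended delivery period.
Adding 60 calendar days to 9 November 2029 gives 8 January 2030, which is the last day of the consultation period.
The last day of the response period: 60 calendar days after 8 January 2030 is 9 March 2030.
Adding 25 calendar days to 9 March 2030 gives 3 April 2030, which is the date cancellation becomes effective.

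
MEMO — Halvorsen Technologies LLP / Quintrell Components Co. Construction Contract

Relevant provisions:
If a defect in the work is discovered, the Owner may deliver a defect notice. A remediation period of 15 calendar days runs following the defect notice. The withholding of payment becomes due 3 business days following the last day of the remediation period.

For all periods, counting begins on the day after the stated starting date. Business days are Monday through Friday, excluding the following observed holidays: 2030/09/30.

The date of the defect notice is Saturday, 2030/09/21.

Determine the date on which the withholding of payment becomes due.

2030/10/09

Adding 15 calendar days to 2030/09/21 gives 2030/10/06, which is the last day of the remediation period.
The date on which the withholding of payment becomes due: counting 3 business days from Sunday, 2030/10/06 (Oct 7, Oct 8, Oct 9, skipping weekends) reaches Wednesday, 2030/10/09.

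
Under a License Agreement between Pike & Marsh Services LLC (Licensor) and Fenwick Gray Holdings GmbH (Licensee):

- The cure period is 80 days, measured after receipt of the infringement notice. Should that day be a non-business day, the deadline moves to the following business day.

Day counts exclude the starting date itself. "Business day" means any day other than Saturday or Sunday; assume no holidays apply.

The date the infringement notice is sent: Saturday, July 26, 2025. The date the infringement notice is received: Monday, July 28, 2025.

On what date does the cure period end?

October 16, 2025

The last day of the cure period: 80 calendar days after July 28, 2025 is October 16, 2025. October 16, 2025 is a Thursday, so no roll-forward applies.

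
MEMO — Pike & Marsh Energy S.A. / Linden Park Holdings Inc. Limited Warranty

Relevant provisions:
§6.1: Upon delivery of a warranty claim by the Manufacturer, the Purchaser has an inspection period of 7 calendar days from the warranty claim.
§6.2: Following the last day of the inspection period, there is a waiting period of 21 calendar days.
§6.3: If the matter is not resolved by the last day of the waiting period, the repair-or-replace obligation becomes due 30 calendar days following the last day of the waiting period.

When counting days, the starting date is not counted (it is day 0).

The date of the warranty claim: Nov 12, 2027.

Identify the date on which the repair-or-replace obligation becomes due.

Jan 9, 2028

Adding 7 calendar days to Nov 12, 2027 gives Nov 19, 2027, which is the last day of the inspection period.
Adding 21 calendar days to Nov 19, 2027 gives Dec 10, 2027, which is the last day of the waiting period.
The date on which the repair-or-replace obligation becomes due: 30 calendar days after Dec 10, 2027 is Jan 9, 2028.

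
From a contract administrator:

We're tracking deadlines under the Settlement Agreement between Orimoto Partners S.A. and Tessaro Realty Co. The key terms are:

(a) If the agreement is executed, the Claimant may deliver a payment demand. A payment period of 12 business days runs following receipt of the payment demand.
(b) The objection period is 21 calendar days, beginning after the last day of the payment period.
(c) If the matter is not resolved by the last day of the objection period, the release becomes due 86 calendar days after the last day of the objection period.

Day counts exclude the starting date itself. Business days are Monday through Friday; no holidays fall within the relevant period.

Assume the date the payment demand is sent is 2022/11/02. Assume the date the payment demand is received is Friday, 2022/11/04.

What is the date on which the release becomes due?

2023/03/09

From Friday, 2022/11/04, 12 business days (Nov 7, Nov 8, Nov 9, Nov 10, …, Nov 18, Nov 21, Nov 22, skipping weekends) brings us to Tuesday, 2022/11/22, which is the last day of the payment period.
The last day of the objection period: 2022/11/22 + 21 days = 2022/12/13.
The date on which the release becomes due: 2022/12/13 + 86 days = 2023/03/09.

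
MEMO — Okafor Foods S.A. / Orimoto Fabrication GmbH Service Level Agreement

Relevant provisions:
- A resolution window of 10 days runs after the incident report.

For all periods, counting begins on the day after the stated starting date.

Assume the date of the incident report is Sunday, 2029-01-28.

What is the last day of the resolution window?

The last day of the resolution window: 10 calendar days after 2029-01-28 is 2029-02-07.

2029-02-07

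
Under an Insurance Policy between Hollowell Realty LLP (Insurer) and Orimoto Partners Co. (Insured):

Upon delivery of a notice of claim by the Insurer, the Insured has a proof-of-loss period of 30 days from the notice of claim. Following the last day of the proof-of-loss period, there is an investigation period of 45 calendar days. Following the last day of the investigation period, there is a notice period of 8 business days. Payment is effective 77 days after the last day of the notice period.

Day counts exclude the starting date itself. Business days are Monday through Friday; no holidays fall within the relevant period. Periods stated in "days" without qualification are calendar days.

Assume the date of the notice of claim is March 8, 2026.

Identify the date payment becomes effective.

The last day of the proof-of-loss period: March 8, 2026 + 30 days = April 7, 2026.
Adding 45 calendar days to April 7, 2026 gives May 22, 2026, which is the last day of the investigation period.
The last day of the notice period: 8 business days after Friday, May 22, 2026, skipping weekends — May 25, May 26, May 27, May 28, May 29, Jun 1, Jun 2, Jun 3 — lands on Wednesday, June 3, 2026.
The date payment becomes effective: June 3, 2026 + 77 days = August 19, 2026.

August 19, 2026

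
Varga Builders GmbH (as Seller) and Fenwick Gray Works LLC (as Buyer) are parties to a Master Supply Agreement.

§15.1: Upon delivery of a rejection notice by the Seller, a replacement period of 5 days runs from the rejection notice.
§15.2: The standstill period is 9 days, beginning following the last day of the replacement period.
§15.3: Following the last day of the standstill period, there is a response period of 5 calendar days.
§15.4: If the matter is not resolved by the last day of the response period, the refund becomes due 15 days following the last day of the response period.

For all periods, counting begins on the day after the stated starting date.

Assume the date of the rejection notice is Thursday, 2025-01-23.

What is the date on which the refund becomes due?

2025-02-26

The last day of the replacement period: 5 calendar days after 2025-01-23 is 2025-01-28.
Adding 9 calendar days to 2025-01-28 gives 2025-02-06, which is the last day of the standstill period.
The last day of the response period: 2025-02-06 + 5 days = 2025-02-11.
The date on which the refund becomes due: 2025-02-11 + 15 days = 2025-02-26.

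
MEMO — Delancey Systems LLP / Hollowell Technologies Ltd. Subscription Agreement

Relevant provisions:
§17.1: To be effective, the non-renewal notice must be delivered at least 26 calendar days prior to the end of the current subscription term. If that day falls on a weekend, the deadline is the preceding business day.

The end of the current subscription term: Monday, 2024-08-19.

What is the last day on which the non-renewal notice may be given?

Counting back 26 calendar days from 2024-08-19 gives 2024-07-24. That is a Wednesday, so no adjustment is needed.

2024-07-24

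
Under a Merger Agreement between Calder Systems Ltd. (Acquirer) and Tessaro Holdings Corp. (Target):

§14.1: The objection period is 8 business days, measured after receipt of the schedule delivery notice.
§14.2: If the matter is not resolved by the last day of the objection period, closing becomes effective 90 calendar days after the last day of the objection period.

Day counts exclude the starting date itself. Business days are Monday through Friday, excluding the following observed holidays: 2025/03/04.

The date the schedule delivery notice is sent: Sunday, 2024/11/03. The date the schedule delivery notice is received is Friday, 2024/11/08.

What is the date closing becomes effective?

2025/02/18

The last day of the objection period: 8 business days after Friday, 2024/11/08, skipping weekends — Nov 11, Nov 12, Nov 13, Nov 14, Nov 15, Nov 18, Nov 19, Nov 20 — lands on Wednesday, 2024/11/20.
Adding 90 calendar days to 2024/11/20 gives 2025/02/18, which is the date closing becomes effective.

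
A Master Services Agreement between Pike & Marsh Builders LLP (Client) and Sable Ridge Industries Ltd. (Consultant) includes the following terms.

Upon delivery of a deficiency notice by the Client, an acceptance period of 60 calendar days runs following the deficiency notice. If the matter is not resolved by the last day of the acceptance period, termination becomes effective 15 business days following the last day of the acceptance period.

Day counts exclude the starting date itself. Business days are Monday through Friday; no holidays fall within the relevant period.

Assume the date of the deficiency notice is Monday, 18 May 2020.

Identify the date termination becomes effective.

The last day of the acceptance period: 18 May 2020 + 60 days = 17 July 2020.
From Friday, 17 July 2020, 15 business days (Jul 20, Jul 21, Jul 22, Jul 23, …, Aug 5, Aug 6, Aug 7, skipping weekends) brings us to Friday, 7 August 2020, which is the date termination becomes effective.

7 August 2020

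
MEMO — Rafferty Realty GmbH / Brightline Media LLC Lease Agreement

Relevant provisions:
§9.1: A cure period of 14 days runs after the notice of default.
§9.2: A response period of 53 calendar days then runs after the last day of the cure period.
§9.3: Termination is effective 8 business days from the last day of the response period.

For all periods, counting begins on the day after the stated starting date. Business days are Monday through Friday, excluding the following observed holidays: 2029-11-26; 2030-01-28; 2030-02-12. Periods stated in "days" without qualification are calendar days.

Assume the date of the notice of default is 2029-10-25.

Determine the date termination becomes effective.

2030-01-10

The last day of the cure period: 14 calendar days after 2029-10-25 is 2029-11-08.
Adding 53 calendar days to 2029-11-08 gives 2029-12-31, which is the last day of the response period.
From Monday, 2029-12-31, 8 business days (Jan 1, Jan 2, Jan 3, Jan 4, Jan 7, Jan 8, Jan 9, Jan 10, skipping weekends) brings us to Thursday, 2030-01-10, which is the date termination becomes effective.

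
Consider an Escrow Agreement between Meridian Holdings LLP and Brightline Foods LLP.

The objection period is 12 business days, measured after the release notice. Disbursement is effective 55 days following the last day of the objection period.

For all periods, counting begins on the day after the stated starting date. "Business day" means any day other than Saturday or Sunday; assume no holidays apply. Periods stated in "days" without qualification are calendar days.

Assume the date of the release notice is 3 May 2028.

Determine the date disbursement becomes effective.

13 July 2028

From Wednesday, 3 May 2028, 12 business days (May 4, May 5, May 8, May 9, …, May 17, May 18, May 19, skipping weekends) brings us to Friday, 19 May 2028, which is the last day of the objection period.
The date disbursement becomes effective: 55 calendar days after 19 May 2028 is 13 July 2028.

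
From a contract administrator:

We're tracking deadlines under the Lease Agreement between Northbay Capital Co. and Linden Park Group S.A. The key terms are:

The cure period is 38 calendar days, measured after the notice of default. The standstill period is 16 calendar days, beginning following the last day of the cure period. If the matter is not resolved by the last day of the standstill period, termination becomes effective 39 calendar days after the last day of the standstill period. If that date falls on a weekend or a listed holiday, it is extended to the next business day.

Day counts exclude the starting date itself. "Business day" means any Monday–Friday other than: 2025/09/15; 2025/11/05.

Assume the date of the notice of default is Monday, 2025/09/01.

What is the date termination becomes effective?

2025/12/03

The last day of the cure period: 2025/09/01 + 38 days = 2025/10/09.
The last day of the standstill period: 2025/10/09 + 16 days = 2025/10/25.
Adding 39 calendar days to 2025/10/25 gives 2025/12/03, which is the date termination becomes effective. 2025/12/03 is a Wednesday and is not a listed holiday, so no roll-forward applies.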